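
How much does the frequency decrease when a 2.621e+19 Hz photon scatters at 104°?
5.465e+18 Hz (decrease)

Convert frequency to wavelength (c = 299792458 m/s):
λ₀ = c/f₀ = 299792458/2.621e+19 = 1.1438095e-11 m = 11.4381 pm

Calculate Compton shift:
Δλ = λ_C(1 - cos(104°)) = 3.0133 pm

Final wavelength:
λ' = λ₀ + Δλ = 11.4381 + 3.0133 = 14.4514 pm

Final frequency:
f' = c/λ' = 299792458/1.4451382e-11 = 2.0744898e+19 Hz

Frequency shift (decrease):
Δf = f₀ - f' = 2.621e+19 - 2.0744898e+19 = 5.465e+18 Hz

(Intermediate values are shown rounded; full precision is carried through to the final answer.)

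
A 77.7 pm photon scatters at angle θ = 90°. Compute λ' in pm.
80.1263 pm

Using the Compton scattering formula:
λ' = λ + Δλ = λ + λ_C(1 - cos θ)

Given:
- Initial wavelength λ = 77.7 pm
- Scattering angle θ = 90°
- Compton wavelength λ_C ≈ 2.4263 pm

Calculate the shift:
Δλ = 2.4263 × (1 - cos(90°))
Δλ = 2.4263 × 1.0000
Δλ = 2.4263 pm

Final wavelength:
λ' = 77.7 + 2.4263 = 80.1263 pm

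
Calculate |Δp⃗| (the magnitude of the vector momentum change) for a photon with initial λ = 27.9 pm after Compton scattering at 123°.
3.9294e-23 kg·m/s

Photon momentum magnitude is p = h/λ.

Initial momentum:
p₀ = h/λ = 6.6261e-34/2.7900e-11 = 2.3749e-23 kg·m/s

After scattering:
λ' = λ + Δλ = 27.9 + 3.7478 = 31.6478 pm
p' = h/λ' = 6.6261e-34/3.1648e-11 = 2.0937e-23 kg·m/s

Momentum is a vector; the scattered photon's direction makes angle θ = 123° with the incident direction. The magnitude of the vector change Δp⃗ = p⃗₀ − p⃗' is found from the law of cosines:
|Δp⃗|² = p₀² + p'² − 2p₀p'cos θ
|Δp⃗|² = (2.3749e-23)² + (2.0937e-23)² − 2·2.3749e-23·2.0937e-23·cos(123°)
|Δp⃗| = 3.9294e-23 kg·m/s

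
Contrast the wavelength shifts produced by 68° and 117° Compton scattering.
117° produces the larger shift by a factor of 2.325

Calculate both shifts using Δλ = λ_C(1 - cos θ):

For θ₁ = 68°:
Δλ₁ = 2.4263 × (1 - cos(68°))
Δλ₁ = 2.4263 × 0.6254
Δλ₁ = 1.5174 pm

For θ₂ = 117°:
Δλ₂ = 2.4263 × (1 - cos(117°))
Δλ₂ = 2.4263 × 1.4540
Δλ₂ = 3.5278 pm

The 117° angle produces the larger shift.
Ratio: 3.5278/1.5174 = 2.325

(Intermediate values are shown rounded; full precision is carried through to the final answer.)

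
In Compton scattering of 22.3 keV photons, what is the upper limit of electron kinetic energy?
1.7901 keV

Maximum energy transfer occurs at θ = 180° (backscattering).

Initial photon: E₀ = 22.3 keV → λ₀ = 55.5983 pm

Maximum Compton shift (at 180°):
Δλ_max = 2λ_C = 2 × 2.4263 = 4.8526 pm

Final wavelength:
λ' = 55.5983 + 4.8526 = 60.4509 pm

Minimum photon energy (maximum energy to electron):
E'_min = hc/λ' = 20.5099 keV

Maximum electron kinetic energy:
K_max = E₀ - E'_min = 22.3000 - 20.5099 = 1.7901 keV

(Intermediate values are shown rounded; full precision is carried through to the final answer.)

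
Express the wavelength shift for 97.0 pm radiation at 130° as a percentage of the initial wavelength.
4.1092%

Calculate the Compton shift:
Δλ = λ_C(1 - cos(130°))
Δλ = 2.4263 × (1 - cos(130°))
Δλ = 2.4263 × 1.6428
Δλ = 3.9859 pm

Percentage change:
(Δλ/λ₀) × 100 = (3.9859/97.0) × 100
= 4.1092%

(Intermediate values are shown rounded; full precision is carried through to the final answer.)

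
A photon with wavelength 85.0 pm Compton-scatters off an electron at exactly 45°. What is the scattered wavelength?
85.7106 pm

Using the Compton formula: λ' = λ + λ_C(1 − cos θ)

For θ = 45°, cos θ = √2/2 (exact) ≈ 0.7071, so:
1 − cos 45° = 1 − (√2/2) ≈ 0.2929

Δλ = λ_C × 0.2929 = 2.4263 × 0.2929 = 0.7106 pm

λ' = 85.0 + 0.7106 = 85.7106 pm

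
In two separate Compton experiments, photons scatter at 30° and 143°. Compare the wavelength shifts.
143° produces the larger shift by a factor of 13.425

Calculate both shifts using Δλ = λ_C(1 - cos θ):

For θ₁ = 30°:
Δλ₁ = 2.4263 × (1 - cos(30°))
Δλ₁ = 2.4263 × 0.1340
Δλ₁ = 0.3251 pm

For θ₂ = 143°:
Δλ₂ = 2.4263 × (1 - cos(143°))
Δλ₂ = 2.4263 × 1.7986
Δλ₂ = 4.3640 pm

The 143° angle produces the larger shift.
Ratio: 4.3640/0.3251 = 13.425

(Intermediate values are shown rounded; full precision is carried through to the final answer.)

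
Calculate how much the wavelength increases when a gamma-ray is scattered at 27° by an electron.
0.2645 pm

Using the Compton scattering formula:
Δλ = λ_C(1 - cos θ)

where λ_C = h/(m_e·c) ≈ 2.4263 pm is the Compton wavelength of an electron.

For θ = 27°:
cos(27°) = 0.8910
1 - cos(27°) = 0.1090

Δλ = 2.4263 × 0.1090
Δλ = 0.2645 pm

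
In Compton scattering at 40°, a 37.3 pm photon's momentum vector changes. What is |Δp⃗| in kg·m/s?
1.2063e-23 kg·m/s

Photon momentum magnitude is p = h/λ.

Initial momentum:
p₀ = h/λ = 6.6261e-34/3.7300e-11 = 1.7764e-23 kg·m/s

After scattering:
λ' = λ + Δλ = 37.3 + 0.5676 = 37.8676 pm
p' = h/λ' = 6.6261e-34/3.7868e-11 = 1.7498e-23 kg·m/s

Momentum is a vector; the scattered photon's direction makes angle θ = 40° with the incident direction. The magnitude of the vector change Δp⃗ = p⃗₀ − p⃗' is found from the law of cosines:
|Δp⃗|² = p₀² + p'² − 2p₀p'cos θ
|Δp⃗|² = (1.7764e-23)² + (1.7498e-23)² − 2·1.7764e-23·1.7498e-23·cos(40°)
|Δp⃗| = 1.2063e-23 kg·m/s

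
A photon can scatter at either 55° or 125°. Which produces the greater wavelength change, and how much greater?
125° produces the larger shift by a factor of 3.690

Calculate both shifts using Δλ = λ_C(1 - cos θ):

For θ₁ = 55°:
Δλ₁ = 2.4263 × (1 - cos(55°))
Δλ₁ = 2.4263 × 0.4264
Δλ₁ = 1.0346 pm

For θ₂ = 125°:
Δλ₂ = 2.4263 × (1 - cos(125°))
Δλ₂ = 2.4263 × 1.5736
Δλ₂ = 3.8180 pm

The 125° angle produces the larger shift.
Ratio: 3.8180/1.0346 = 3.690

(Intermediate values are shown rounded; full precision is carried through to the final answer.)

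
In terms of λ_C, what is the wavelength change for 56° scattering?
0.4408 λ_C

The Compton shift formula is:
Δλ = λ_C(1 - cos θ)

Dividing both sides by λ_C:
Δλ/λ_C = 1 - cos θ

For θ = 56°:
Δλ/λ_C = 1 - cos(56°)
Δλ/λ_C = 1 - 0.5592
Δλ/λ_C = 0.4408

This means the shift is 0.4408 × λ_C = 1.0695 pm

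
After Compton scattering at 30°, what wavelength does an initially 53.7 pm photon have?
54.0251 pm

Using the Compton formula: λ' = λ + λ_C(1 − cos θ)

For θ = 30°, cos θ = √3/2 (exact) ≈ 0.8660, so:
1 − cos 30° = 1 − (√3/2) ≈ 0.1340

Δλ = λ_C × 0.1340 = 2.4263 × 0.1340 = 0.3251 pm

λ' = 53.7 + 0.3251 = 54.0251 pm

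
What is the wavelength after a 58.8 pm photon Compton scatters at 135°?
62.9420 pm

Using the Compton scattering formula:
λ' = λ + Δλ = λ + λ_C(1 - cos θ)

Given:
- Initial wavelength λ = 58.8 pm
- Scattering angle θ = 135°
- Compton wavelength λ_C ≈ 2.4263 pm

Calculate the shift:
Δλ = 2.4263 × (1 - cos(135°))
Δλ = 2.4263 × 1.7071
Δλ = 4.1420 pm

Final wavelength:
λ' = 58.8 + 4.1420 = 62.9420 pm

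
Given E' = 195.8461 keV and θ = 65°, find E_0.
251.5001 keV

Convert final energy to wavelength (hc ≈ 1239.842 keV·pm):
λ' = hc/E' = 1239.842 / 195.8461 = 6.3307 pm

Calculate the Compton shift:
Δλ = λ_C(1 - cos(65°))
Δλ = 2.4263 × (1 - cos(65°))
Δλ = 1.4009 pm

Initial wavelength:
λ = λ' - Δλ = 6.3307 - 1.4009 = 4.9298 pm

Initial energy:
E = hc/λ = 1239.842 / 4.9298 = 251.5001 keV

(Intermediate values are shown rounded; full precision is carried through to the final answer.)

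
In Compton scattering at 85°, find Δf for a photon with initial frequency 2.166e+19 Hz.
2.988e+18 Hz (decrease)

Convert frequency to wavelength (c = 299792458 m/s):
λ₀ = c/f₀ = 299792458/2.166e+19 = 1.3840834e-11 m = 13.8408 pm

Calculate Compton shift:
Δλ = λ_C(1 - cos(85°)) = 2.2148 pm

Final wavelength:
λ' = λ₀ + Δλ = 13.8408 + 2.2148 = 16.0557 pm

Final frequency:
f' = c/λ' = 299792458/1.6055677e-11 = 1.8672053e+19 Hz

Frequency shift (decrease):
Δf = f₀ - f' = 2.166e+19 - 1.8672053e+19 = 2.988e+18 Hz

(Intermediate values are shown rounded; full precision is carried through to the final answer.)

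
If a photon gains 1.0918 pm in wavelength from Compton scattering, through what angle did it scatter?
56.63°

From the Compton formula Δλ = λ_C(1 - cos θ), we can solve for θ:

cos θ = 1 - Δλ/λ_C

Given:
- Δλ = 1.0918 pm
- λ_C = h/(m_e·c) ≈ 2.42631024 pm

cos θ = 1 - 1.0918/2.42631024
cos θ = 1 - 0.449984
cos θ = 0.550016

θ = arccos(0.550016)
θ = 56.63°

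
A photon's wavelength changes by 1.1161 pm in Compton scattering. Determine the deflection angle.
57.32°

From the Compton formula Δλ = λ_C(1 - cos θ), we can solve for θ:

cos θ = 1 - Δλ/λ_C

Given:
- Δλ = 1.1161 pm
- λ_C = h/(m_e·c) ≈ 2.42631024 pm

cos θ = 1 - 1.1161/2.42631024
cos θ = 1 - 0.459999
cos θ = 0.540001

θ = arccos(0.540001)
θ = 57.32°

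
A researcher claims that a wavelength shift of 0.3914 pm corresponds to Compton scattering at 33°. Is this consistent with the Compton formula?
Yes, consistent

Calculate the expected shift for θ = 33°:

Δλ_expected = λ_C(1 - cos(33°))
Δλ_expected = 2.4263 × (1 - cos(33°))
Δλ_expected = 2.4263 × 0.1613
Δλ_expected = 0.3914 pm

Given shift: 0.3914 pm
Expected shift: 0.3914 pm
Difference: 0.0000 pm

The values match. This is consistent with Compton scattering at the stated angle.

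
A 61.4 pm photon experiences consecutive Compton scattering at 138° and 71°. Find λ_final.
67.2658 pm

Apply Compton shift twice:

First scattering at θ₁ = 138°:
Δλ₁ = λ_C(1 - cos(138°))
Δλ₁ = 2.4263 × 1.7431
Δλ₁ = 4.2294 pm

After first scattering:
λ₁ = 61.4 + 4.2294 = 65.6294 pm

Second scattering at θ₂ = 71°:
Δλ₂ = λ_C(1 - cos(71°))
Δλ₂ = 2.4263 × 0.6744
Δλ₂ = 1.6364 pm

Final wavelength:
λ₂ = 65.6294 + 1.6364 = 67.2658 pm

Total shift: Δλ_total = 4.2294 + 1.6364 = 5.8658 pm

(Intermediate values are shown rounded; full precision is carried through to the final answer.)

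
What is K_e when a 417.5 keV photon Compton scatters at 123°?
232.9298 keV

By energy conservation: K_e = E_initial - E_final

First find the scattered photon energy:
Initial wavelength: λ = hc/E = 2.9697 pm
Compton shift: Δλ = λ_C(1 - cos(123°)) = 3.7478 pm
Final wavelength: λ' = 2.9697 + 3.7478 = 6.7175 pm
Final photon energy: E' = hc/λ' = 184.5702 keV

Electron kinetic energy:
K_e = E - E' = 417.5000 - 184.5702 = 232.9298 keV

(Intermediate values are shown rounded; full precision is carried through to the final answer.)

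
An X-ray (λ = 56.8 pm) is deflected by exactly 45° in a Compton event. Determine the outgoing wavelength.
57.5106 pm

Using the Compton formula: λ' = λ + λ_C(1 − cos θ)

For θ = 45°, cos θ = √2/2 (exact) ≈ 0.7071, so:
1 − cos 45° = 1 − (√2/2) ≈ 0.2929

Δλ = λ_C × 0.2929 = 2.4263 × 0.2929 = 0.7106 pm

λ' = 56.8 + 0.7106 = 57.5106 pm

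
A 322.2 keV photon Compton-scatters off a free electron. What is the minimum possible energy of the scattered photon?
142.4996 keV (at θ = 180°)

The scattered photon has minimum energy when its wavelength is maximum, i.e., when the Compton shift Δλ = λ_C(1 − cos θ) is maximum. This occurs at θ = 180° (backscattering), giving Δλ_max = 2λ_C = 4.8526 pm.

Initial wavelength: λ₀ = hc/E₀ = 3.8481 pm
Maximum final wavelength: λ'_max = λ₀ + 2λ_C = 3.8481 + 4.8526 = 8.7007 pm
Minimum final energy: E'_min = hc/λ'_max = 142.4996 keV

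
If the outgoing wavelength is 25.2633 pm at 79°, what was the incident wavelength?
23.3000 pm

From λ' = λ + Δλ, we have λ = λ' - Δλ

First calculate the Compton shift:
Δλ = λ_C(1 - cos θ)
Δλ = 2.4263 × (1 - cos(79°))
Δλ = 2.4263 × 0.8092
Δλ = 1.9633 pm

Initial wavelength:
λ = λ' - Δλ
λ = 25.2633 - 1.9633
λ = 23.3000 pm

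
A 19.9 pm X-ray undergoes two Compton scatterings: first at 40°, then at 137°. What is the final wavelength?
24.6684 pm

Apply Compton shift twice:

First scattering at θ₁ = 40°:
Δλ₁ = λ_C(1 - cos(40°))
Δλ₁ = 2.4263 × 0.2340
Δλ₁ = 0.5676 pm

After first scattering:
λ₁ = 19.9 + 0.5676 = 20.4676 pm

Second scattering at θ₂ = 137°:
Δλ₂ = λ_C(1 - cos(137°))
Δλ₂ = 2.4263 × 1.7314
Δλ₂ = 4.2008 pm

Final wavelength:
λ₂ = 20.4676 + 4.2008 = 24.6684 pm

Total shift: Δλ_total = 0.5676 + 4.2008 = 4.7684 pm

(Intermediate values are shown rounded; full precision is carried through to the final answer.)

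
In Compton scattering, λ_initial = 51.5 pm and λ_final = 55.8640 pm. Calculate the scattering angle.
143.00°

First find the wavelength shift:
Δλ = λ' - λ = 55.8640 - 51.5 = 4.3640 pm

Using Δλ = λ_C(1 - cos θ), with λ_C = h/(m_e·c) ≈ 2.42631024 pm:
cos θ = 1 - Δλ/λ_C
cos θ = 1 - 4.3640/2.42631024
cos θ = -0.798616

θ = arccos(-0.798616)
θ = 143.00°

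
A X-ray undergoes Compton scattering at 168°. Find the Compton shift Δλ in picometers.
4.7996 pm

Using the Compton scattering formula:
Δλ = λ_C(1 - cos θ)

where λ_C = h/(m_e·c) ≈ 2.4263 pm is the Compton wavelength of an electron.

For θ = 168°:
cos(168°) = -0.9781
1 - cos(168°) = 1.9781

Δλ = 2.4263 × 1.9781
Δλ = 4.7996 pm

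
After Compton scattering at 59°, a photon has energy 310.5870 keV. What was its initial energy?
440.4000 keV

Convert final energy to wavelength (hc ≈ 1239.842 keV·pm):
λ' = hc/E' = 1239.842 / 310.5870 = 3.9919 pm

Calculate the Compton shift:
Δλ = λ_C(1 - cos(59°))
Δλ = 2.4263 × (1 - cos(59°))
Δλ = 1.1767 pm

Initial wavelength:
λ = λ' - Δλ = 3.9919 - 1.1767 = 2.8153 pm

Initial energy:
E = hc/λ = 1239.842 / 2.8153 = 440.4000 keV

(Intermediate values are shown rounded; full precision is carried through to the final answer.)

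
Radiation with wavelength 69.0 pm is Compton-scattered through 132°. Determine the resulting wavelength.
73.0498 pm

Using the Compton scattering formula:
λ' = λ + Δλ = λ + λ_C(1 - cos θ)

Given:
- Initial wavelength λ = 69.0 pm
- Scattering angle θ = 132°
- Compton wavelength λ_C ≈ 2.4263 pm

Calculate the shift:
Δλ = 2.4263 × (1 - cos(132°))
Δλ = 2.4263 × 1.6691
Δλ = 4.0498 pm

Final wavelength:
λ' = 69.0 + 4.0498 = 73.0498 pm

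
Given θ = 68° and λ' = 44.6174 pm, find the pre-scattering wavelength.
43.1000 pm

From λ' = λ + Δλ, we have λ = λ' - Δλ

First calculate the Compton shift:
Δλ = λ_C(1 - cos θ)
Δλ = 2.4263 × (1 - cos(68°))
Δλ = 2.4263 × 0.6254
Δλ = 1.5174 pm

Initial wavelength:
λ = λ' - Δλ
λ = 44.6174 - 1.5174
λ = 43.1000 pm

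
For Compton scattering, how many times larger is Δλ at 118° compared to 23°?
118° produces the larger shift by a factor of 18.485

Calculate both shifts using Δλ = λ_C(1 - cos θ):

For θ₁ = 23°:
Δλ₁ = 2.4263 × (1 - cos(23°))
Δλ₁ = 2.4263 × 0.0795
Δλ₁ = 0.1929 pm

For θ₂ = 118°:
Δλ₂ = 2.4263 × (1 - cos(118°))
Δλ₂ = 2.4263 × 1.4695
Δλ₂ = 3.5654 pm

The 118° angle produces the larger shift.
Ratio: 3.5654/0.1929 = 18.485

(Intermediate values are shown rounded; full precision is carried through to the final answer.)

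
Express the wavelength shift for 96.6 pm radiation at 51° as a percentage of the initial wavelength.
0.9310%

Calculate the Compton shift:
Δλ = λ_C(1 - cos(51°))
Δλ = 2.4263 × (1 - cos(51°))
Δλ = 2.4263 × 0.3707
Δλ = 0.8994 pm

Percentage change:
(Δλ/λ₀) × 100 = (0.8994/96.6) × 100
= 0.9310%

(Intermediate values are shown rounded; full precision is carried through to the final answer.)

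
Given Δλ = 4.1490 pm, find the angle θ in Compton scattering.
135.24°

From the Compton formula Δλ = λ_C(1 - cos θ), we can solve for θ:

cos θ = 1 - Δλ/λ_C

Given:
- Δλ = 4.1490 pm
- λ_C = h/(m_e·c) ≈ 2.42631024 pm

cos θ = 1 - 4.1490/2.42631024
cos θ = 1 - 1.710004
cos θ = -0.710004

θ = arccos(-0.710004)
θ = 135.24°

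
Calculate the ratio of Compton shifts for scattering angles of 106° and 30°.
106° produces the larger shift by a factor of 9.521

Calculate both shifts using Δλ = λ_C(1 - cos θ):

For θ₁ = 30°:
Δλ₁ = 2.4263 × (1 - cos(30°))
Δλ₁ = 2.4263 × 0.1340
Δλ₁ = 0.3251 pm

For θ₂ = 106°:
Δλ₂ = 2.4263 × (1 - cos(106°))
Δλ₂ = 2.4263 × 1.2756
Δλ₂ = 3.0951 pm

The 106° angle produces the larger shift.
Ratio: 3.0951/0.3251 = 9.521

(Intermediate values are shown rounded; full precision is carried through to the final answer.)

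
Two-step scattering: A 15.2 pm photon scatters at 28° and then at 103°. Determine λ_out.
18.4561 pm

Apply Compton shift twice:

First scattering at θ₁ = 28°:
Δλ₁ = λ_C(1 - cos(28°))
Δλ₁ = 2.4263 × 0.1171
Δλ₁ = 0.2840 pm

After first scattering:
λ₁ = 15.2 + 0.2840 = 15.4840 pm

Second scattering at θ₂ = 103°:
Δλ₂ = λ_C(1 - cos(103°))
Δλ₂ = 2.4263 × 1.2250
Δλ₂ = 2.9721 pm

Final wavelength:
λ₂ = 15.4840 + 2.9721 = 18.4561 pm

Total shift: Δλ_total = 0.2840 + 2.9721 = 3.2561 pm

(Intermediate values are shown rounded; full precision is carried through to the final answer.)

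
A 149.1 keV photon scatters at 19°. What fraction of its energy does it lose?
0.0156 (or 1.56%)

Calculate initial and final photon energies:

Initial: E₀ = 149.1 keV → λ₀ = 8.3155 pm
Compton shift: Δλ = 0.1322 pm
Final wavelength: λ' = 8.4477 pm
Final energy: E' = 146.7669 keV

Fractional energy loss:
(E₀ - E')/E₀ = (149.1000 - 146.7669)/149.1000
= 2.3331/149.1000
= 0.0156
= 1.56%

(Intermediate values are shown rounded; full precision is carried through to the final answer.)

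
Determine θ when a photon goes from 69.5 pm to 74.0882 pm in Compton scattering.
153.00°

First find the wavelength shift:
Δλ = λ' - λ = 74.0882 - 69.5 = 4.5882 pm

Using Δλ = λ_C(1 - cos θ), with λ_C = h/(m_e·c) ≈ 2.42631024 pm:
cos θ = 1 - Δλ/λ_C
cos θ = 1 - 4.5882/2.42631024
cos θ = -0.891020

θ = arccos(-0.891020)
θ = 153.00°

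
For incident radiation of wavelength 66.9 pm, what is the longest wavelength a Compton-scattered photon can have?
71.7526 pm (at θ = 180°)

The Compton shift is Δλ = λ_C(1 − cos θ).

Since cos θ ranges from −1 to 1, the factor (1 − cos θ) ranges from 0 to 2; the maximum shift occurs at θ = 180° (backscattering):
Δλ_max = 2λ_C = 2 × 2.4263 pm = 4.8526 pm

Maximum scattered wavelength:
λ'_max = λ₀ + Δλ_max = 66.9 + 4.8526 = 71.7526 pm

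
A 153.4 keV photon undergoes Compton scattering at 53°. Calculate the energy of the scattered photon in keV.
137.0213 keV

First convert energy to wavelength:
λ = hc/E, with hc ≈ 1239.842 keV·pm (i.e. 1239.842 eV·nm)

For E = 153.4 keV = 153400 eV:
λ = 1239.842 keV·pm / 153.4 keV
λ = 8.0824 pm

Calculate the Compton shift:
Δλ = λ_C(1 - cos(53°)) = 2.4263 × 0.3982
Δλ = 0.9661 pm

Final wavelength:
λ' = 8.0824 + 0.9661 = 9.0485 pm

Final energy:
E' = hc/λ' = 1239.842 / 9.0485 = 137.0213 keV

(Intermediate values are shown rounded; full precision is carried through to the final answer.)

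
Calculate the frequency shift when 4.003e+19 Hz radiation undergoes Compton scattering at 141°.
1.463e+19 Hz (decrease)

Convert frequency to wavelength (c = 299792458 m/s):
λ₀ = c/f₀ = 299792458/4.003e+19 = 7.4891946e-12 m = 7.4892 pm

Calculate Compton shift:
Δλ = λ_C(1 - cos(141°)) = 4.3119 pm

Final wavelength:
λ' = λ₀ + Δλ = 7.4892 + 4.3119 = 11.8011 pm

Final frequency:
f' = c/λ' = 299792458/1.1801102e-11 = 2.5403768e+19 Hz

Frequency shift (decrease):
Δf = f₀ - f' = 4.003e+19 - 2.5403768e+19 = 1.463e+19 Hz

(Intermediate values are shown rounded; full precision is carried through to the final answer.)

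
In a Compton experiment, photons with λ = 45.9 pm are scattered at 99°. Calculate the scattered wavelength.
48.7059 pm

Using the Compton scattering formula:
λ' = λ + Δλ = λ + λ_C(1 - cos θ)

Given:
- Initial wavelength λ = 45.9 pm
- Scattering angle θ = 99°
- Compton wavelength λ_C ≈ 2.4263 pm

Calculate the shift:
Δλ = 2.4263 × (1 - cos(99°))
Δλ = 2.4263 × 1.1564
Δλ = 2.8059 pm

Final wavelength:
λ' = 45.9 + 2.8059 = 48.7059 pm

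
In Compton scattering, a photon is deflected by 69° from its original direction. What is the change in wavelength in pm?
1.5568 pm

Using the Compton scattering formula:
Δλ = λ_C(1 - cos θ)

where λ_C = h/(m_e·c) ≈ 2.4263 pm is the Compton wavelength of an electron.

For θ = 69°:
cos(69°) = 0.3584
1 - cos(69°) = 0.6416

Δλ = 2.4263 × 0.6416
Δλ = 1.5568 pm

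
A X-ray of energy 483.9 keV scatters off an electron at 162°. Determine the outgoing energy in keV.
169.9332 keV

First convert energy to wavelength:
λ = hc/E, with hc ≈ 1239.842 keV·pm (i.e. 1239.842 eV·nm)

For E = 483.9 keV = 483900 eV:
λ = 1239.842 keV·pm / 483.9 keV
λ = 2.5622 pm

Calculate the Compton shift:
Δλ = λ_C(1 - cos(162°)) = 2.4263 × 1.9511
Δλ = 4.7339 pm

Final wavelength:
λ' = 2.5622 + 4.7339 = 7.2961 pm

Final energy:
E' = hc/λ' = 1239.842 / 7.2961 = 169.9332 keV

(Intermediate values are shown rounded; full precision is carried through to the final answer.)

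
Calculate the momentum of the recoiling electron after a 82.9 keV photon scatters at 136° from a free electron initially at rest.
7.3287e-23 kg·m/s

The electron is initially at rest, so by conservation of momentum:
p⃗_e = p⃗₀ − p⃗'  (incident photon momentum minus scattered photon momentum)

Photon momentum magnitudes (p = h/λ = E/c):
λ₀ = hc/E₀ = 14.9559 pm → p₀ = h/λ₀ = 4.4304e-23 kg·m/s
Δλ = λ_C(1 − cos 136°) = 4.1717 pm
λ' = 19.1275 pm → p' = h/λ' = 3.4642e-23 kg·m/s

The scattered photon makes angle θ = 136° with the incident direction, so by the law of cosines:
|p⃗_e|² = p₀² + p'² − 2p₀p'cos θ
|p⃗_e|² = (4.4304e-23)² + (3.4642e-23)² − 2·4.4304e-23·3.4642e-23·cos(136°)
|p⃗_e| = 7.3287e-23 kg·m/s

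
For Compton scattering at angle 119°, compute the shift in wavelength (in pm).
3.6026 pm

Using the Compton scattering formula:
Δλ = λ_C(1 - cos θ)

where λ_C = h/(m_e·c) ≈ 2.4263 pm is the Compton wavelength of an electron.

For θ = 119°:
cos(119°) = -0.4848
1 - cos(119°) = 1.4848

Δλ = 2.4263 × 1.4848
Δλ = 3.6026 pm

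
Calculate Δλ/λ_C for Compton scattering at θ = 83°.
0.8781 λ_C

The Compton shift formula is:
Δλ = λ_C(1 - cos θ)

Dividing both sides by λ_C:
Δλ/λ_C = 1 - cos θ

For θ = 83°:
Δλ/λ_C = 1 - cos(83°)
Δλ/λ_C = 1 - 0.1219
Δλ/λ_C = 0.8781

This means the shift is 0.8781 × λ_C = 2.1306 pm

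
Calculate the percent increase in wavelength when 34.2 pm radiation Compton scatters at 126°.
11.2645%

Calculate the Compton shift:
Δλ = λ_C(1 - cos(126°))
Δλ = 2.4263 × (1 - cos(126°))
Δλ = 2.4263 × 1.5878
Δλ = 3.8525 pm

Percentage change:
(Δλ/λ₀) × 100 = (3.8525/34.2) × 100
= 11.2645%

(Intermediate values are shown rounded; full precision is carried through to the final answer.)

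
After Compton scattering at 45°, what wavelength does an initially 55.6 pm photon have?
56.3106 pm

Using the Compton formula: λ' = λ + λ_C(1 − cos θ)

For θ = 45°, cos θ = √2/2 (exact) ≈ 0.7071, so:
1 − cos 45° = 1 − (√2/2) ≈ 0.2929

Δλ = λ_C × 0.2929 = 2.4263 × 0.2929 = 0.7106 pm

λ' = 55.6 + 0.7106 = 56.3106 pm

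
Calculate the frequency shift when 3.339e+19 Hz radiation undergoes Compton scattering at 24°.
7.623e+17 Hz (decrease)

Convert frequency to wavelength (c = 299792458 m/s):
λ₀ = c/f₀ = 299792458/3.339e+19 = 8.9785103e-12 m = 8.9785 pm

Calculate Compton shift:
Δλ = λ_C(1 - cos(24°)) = 0.2098 pm

Final wavelength:
λ' = λ₀ + Δλ = 8.9785 + 0.2098 = 9.1883 pm

Final frequency:
f' = c/λ' = 299792458/9.1882758e-12 = 3.2627716e+19 Hz

Frequency shift (decrease):
Δf = f₀ - f' = 3.339e+19 - 3.2627716e+19 = 7.623e+17 Hz

(Intermediate values are shown rounded; full precision is carried through to the final answer.)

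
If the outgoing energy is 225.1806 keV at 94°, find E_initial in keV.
425.9998 keV

Convert final energy to wavelength (hc ≈ 1239.842 keV·pm):
λ' = hc/E' = 1239.842 / 225.1806 = 5.5060 pm

Calculate the Compton shift:
Δλ = λ_C(1 - cos(94°))
Δλ = 2.4263 × (1 - cos(94°))
Δλ = 2.5956 pm

Initial wavelength:
λ = λ' - Δλ = 5.5060 - 2.5956 = 2.9104 pm

Initial energy:
E = hc/λ = 1239.842 / 2.9104 = 425.9998 keV

(Intermediate values are shown rounded; full precision is carried through to the final answer.)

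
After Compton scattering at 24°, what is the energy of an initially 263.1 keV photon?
251.8877 keV

First convert energy to wavelength:
λ = hc/E, with hc ≈ 1239.842 keV·pm (i.e. 1239.842 eV·nm)

For E = 263.1 keV = 263100 eV:
λ = 1239.842 keV·pm / 263.1 keV
λ = 4.7124 pm

Calculate the Compton shift:
Δλ = λ_C(1 - cos(24°)) = 2.4263 × 0.0865
Δλ = 0.2098 pm

Final wavelength:
λ' = 4.7124 + 0.2098 = 4.9222 pm

Final energy:
E' = hc/λ' = 1239.842 / 4.9222 = 251.8877 keV

(Intermediate values are shown rounded; full precision is carried through to the final answer.)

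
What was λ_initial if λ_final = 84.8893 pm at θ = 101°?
82.0000 pm

From λ' = λ + Δλ, we have λ = λ' - Δλ

First calculate the Compton shift:
Δλ = λ_C(1 - cos θ)
Δλ = 2.4263 × (1 - cos(101°))
Δλ = 2.4263 × 1.1908
Δλ = 2.8893 pm

Initial wavelength:
λ = λ' - Δλ
λ = 84.8893 - 2.8893
λ = 82.0000 pm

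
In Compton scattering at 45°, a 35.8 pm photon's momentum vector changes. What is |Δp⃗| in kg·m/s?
1.4032e-23 kg·m/s

Photon momentum magnitude is p = h/λ.

Initial momentum:
p₀ = h/λ = 6.6261e-34/3.5800e-11 = 1.8509e-23 kg·m/s

After scattering:
λ' = λ + Δλ = 35.8 + 0.7106 = 36.5106 pm
p' = h/λ' = 6.6261e-34/3.6511e-11 = 1.8148e-23 kg·m/s

Momentum is a vector; the scattered photon's direction makes angle θ = 45° with the incident direction. The magnitude of the vector change Δp⃗ = p⃗₀ − p⃗' is found from the law of cosines:
|Δp⃗|² = p₀² + p'² − 2p₀p'cos θ
|Δp⃗|² = (1.8509e-23)² + (1.8148e-23)² − 2·1.8509e-23·1.8148e-23·cos(45°)
|Δp⃗| = 1.4032e-23 kg·m/s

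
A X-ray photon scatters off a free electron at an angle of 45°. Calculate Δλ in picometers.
0.7106 pm

Using the Compton scattering formula:
Δλ = λ_C(1 - cos θ)

where λ_C = h/(m_e·c) ≈ 2.4263 pm is the Compton wavelength of an electron.

For θ = 45°:
cos(45°) = 0.7071
1 - cos(45°) = 0.2929

Δλ = 2.4263 × 0.2929
Δλ = 0.7106 pm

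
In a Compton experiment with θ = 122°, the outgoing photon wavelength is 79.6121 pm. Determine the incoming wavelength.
75.9000 pm

From λ' = λ + Δλ, we have λ = λ' - Δλ

First calculate the Compton shift:
Δλ = λ_C(1 - cos θ)
Δλ = 2.4263 × (1 - cos(122°))
Δλ = 2.4263 × 1.5299
Δλ = 3.7121 pm

Initial wavelength:
λ = λ' - Δλ
λ = 79.6121 - 3.7121
λ = 75.9000 pm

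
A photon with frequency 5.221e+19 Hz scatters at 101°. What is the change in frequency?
1.748e+19 Hz (decrease)

Convert frequency to wavelength (c = 299792458 m/s):
λ₀ = c/f₀ = 299792458/5.221e+19 = 5.7420505e-12 m = 5.7421 pm

Calculate Compton shift:
Δλ = λ_C(1 - cos(101°)) = 2.8893 pm

Final wavelength:
λ' = λ₀ + Δλ = 5.7421 + 2.8893 = 8.6313 pm

Final frequency:
f' = c/λ' = 299792458/8.6313226e-12 = 3.4733085e+19 Hz

Frequency shift (decrease):
Δf = f₀ - f' = 5.221e+19 - 3.4733085e+19 = 1.748e+19 Hz

(Intermediate values are shown rounded; full precision is carried through to the final answer.)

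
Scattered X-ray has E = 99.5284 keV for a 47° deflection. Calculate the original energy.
106.1000 keV

Convert final energy to wavelength (hc ≈ 1239.842 keV·pm):
λ' = hc/E' = 1239.842 / 99.5284 = 12.4572 pm

Calculate the Compton shift:
Δλ = λ_C(1 - cos(47°))
Δλ = 2.4263 × (1 - cos(47°))
Δλ = 0.7716 pm

Initial wavelength:
λ = λ' - Δλ = 12.4572 - 0.7716 = 11.6856 pm

Initial energy:
E = hc/λ = 1239.842 / 11.6856 = 106.1000 keV

(Intermediate values are shown rounded; full precision is carried through to the final answer.)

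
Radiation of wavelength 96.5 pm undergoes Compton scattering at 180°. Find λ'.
101.3526 pm

Using the Compton formula: λ' = λ + λ_C(1 − cos θ)

For θ = 180°, cos θ = -1 (exact) = -1.0000, so:
1 − cos 180° = 1 − (-1) = 2.0000

Δλ = λ_C × 2.0000 = 2.4263 × 2.0000 = 4.8526 pm

λ' = 96.5 + 4.8526 = 101.3526 pm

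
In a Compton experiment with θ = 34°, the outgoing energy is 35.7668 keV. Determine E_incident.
36.2000 keV

Convert final energy to wavelength (hc ≈ 1239.842 keV·pm):
λ' = hc/E' = 1239.842 / 35.7668 = 34.6646 pm

Calculate the Compton shift:
Δλ = λ_C(1 - cos(34°))
Δλ = 2.4263 × (1 - cos(34°))
Δλ = 0.4148 pm

Initial wavelength:
λ = λ' - Δλ = 34.6646 - 0.4148 = 34.2498 pm

Initial energy:
E = hc/λ = 1239.842 / 34.2498 = 36.2000 keV

(Intermediate values are shown rounded; full precision is carried through to the final answer.)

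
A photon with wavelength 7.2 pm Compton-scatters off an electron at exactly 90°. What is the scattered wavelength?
9.6263 pm

Using the Compton formula: λ' = λ + λ_C(1 − cos θ)

For θ = 90°, cos θ = 0 (exact) = 0.0000, so:
1 − cos 90° = 1 − (0) = 1.0000

Δλ = λ_C × 1.0000 = 2.4263 × 1.0000 = 2.4263 pm

λ' = 7.2 + 2.4263 = 9.6263 pm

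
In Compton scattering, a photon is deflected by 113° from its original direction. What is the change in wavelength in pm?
3.3743 pm

Using the Compton scattering formula:
Δλ = λ_C(1 - cos θ)

where λ_C = h/(m_e·c) ≈ 2.4263 pm is the Compton wavelength of an electron.

For θ = 113°:
cos(113°) = -0.3907
1 - cos(113°) = 1.3907

Δλ = 2.4263 × 1.3907
Δλ = 3.3743 pm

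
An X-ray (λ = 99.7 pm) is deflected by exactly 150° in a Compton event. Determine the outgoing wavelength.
104.2276 pm

Using the Compton formula: λ' = λ + λ_C(1 − cos θ)

For θ = 150°, cos θ = -√3/2 (exact) ≈ -0.8660, so:
1 − cos 150° = 1 − (-√3/2) ≈ 1.8660

Δλ = λ_C × 1.8660 = 2.4263 × 1.8660 = 4.5276 pm

λ' = 99.7 + 4.5276 = 104.2276 pm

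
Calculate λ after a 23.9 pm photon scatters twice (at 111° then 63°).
28.5206 pm

Apply Compton shift twice:

First scattering at θ₁ = 111°:
Δλ₁ = λ_C(1 - cos(111°))
Δλ₁ = 2.4263 × 1.3584
Δλ₁ = 3.2958 pm

After first scattering:
λ₁ = 23.9 + 3.2958 = 27.1958 pm

Second scattering at θ₂ = 63°:
Δλ₂ = λ_C(1 - cos(63°))
Δλ₂ = 2.4263 × 0.5460
Δλ₂ = 1.3248 pm

Final wavelength:
λ₂ = 27.1958 + 1.3248 = 28.5206 pm

Total shift: Δλ_total = 3.2958 + 1.3248 = 4.6206 pm

(Intermediate values are shown rounded; full precision is carried through to the final answer.)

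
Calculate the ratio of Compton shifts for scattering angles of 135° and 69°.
135° produces the larger shift by a factor of 2.661

Calculate both shifts using Δλ = λ_C(1 - cos θ):

For θ₁ = 69°:
Δλ₁ = 2.4263 × (1 - cos(69°))
Δλ₁ = 2.4263 × 0.6416
Δλ₁ = 1.5568 pm

For θ₂ = 135°:
Δλ₂ = 2.4263 × (1 - cos(135°))
Δλ₂ = 2.4263 × 1.7071
Δλ₂ = 4.1420 pm

The 135° angle produces the larger shift.
Ratio: 4.1420/1.5568 = 2.661

(Intermediate values are shown rounded; full precision is carried through to the final answer.)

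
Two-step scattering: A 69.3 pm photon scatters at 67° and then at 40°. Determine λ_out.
71.3459 pm

Apply Compton shift twice:

First scattering at θ₁ = 67°:
Δλ₁ = λ_C(1 - cos(67°))
Δλ₁ = 2.4263 × 0.6093
Δλ₁ = 1.4783 pm

After first scattering:
λ₁ = 69.3 + 1.4783 = 70.7783 pm

Second scattering at θ₂ = 40°:
Δλ₂ = λ_C(1 - cos(40°))
Δλ₂ = 2.4263 × 0.2340
Δλ₂ = 0.5676 pm

Final wavelength:
λ₂ = 70.7783 + 0.5676 = 71.3459 pm

Total shift: Δλ_total = 1.4783 + 0.5676 = 2.0459 pm

(Intermediate values are shown rounded; full precision is carried through to the final answer.)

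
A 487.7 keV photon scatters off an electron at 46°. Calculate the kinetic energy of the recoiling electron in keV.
110.0536 keV

By energy conservation: K_e = E_initial - E_final

First find the scattered photon energy:
Initial wavelength: λ = hc/E = 2.5422 pm
Compton shift: Δλ = λ_C(1 - cos(46°)) = 0.7409 pm
Final wavelength: λ' = 2.5422 + 0.7409 = 3.2831 pm
Final photon energy: E' = hc/λ' = 377.6464 keV

Electron kinetic energy:
K_e = E - E' = 487.7000 - 377.6464 = 110.0536 keV

(Intermediate values are shown rounded; full precision is carried through to the final answer.)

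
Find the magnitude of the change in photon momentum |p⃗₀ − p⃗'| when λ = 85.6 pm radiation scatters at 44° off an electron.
5.7769e-24 kg·m/s

Photon momentum magnitude is p = h/λ.

Initial momentum:
p₀ = h/λ = 6.6261e-34/8.5600e-11 = 7.7407e-24 kg·m/s

After scattering:
λ' = λ + Δλ = 85.6 + 0.6810 = 86.2810 pm
p' = h/λ' = 6.6261e-34/8.6281e-11 = 7.6796e-24 kg·m/s

Momentum is a vector; the scattered photon's direction makes angle θ = 44° with the incident direction. The magnitude of the vector change Δp⃗ = p⃗₀ − p⃗' is found from the law of cosines:
|Δp⃗|² = p₀² + p'² − 2p₀p'cos θ
|Δp⃗|² = (7.7407e-24)² + (7.6796e-24)² − 2·7.7407e-24·7.6796e-24·cos(44°)
|Δp⃗| = 5.7769e-24 kg·m/s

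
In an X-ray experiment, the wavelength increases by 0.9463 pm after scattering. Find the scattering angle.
52.41°

From the Compton formula Δλ = λ_C(1 - cos θ), we can solve for θ:

cos θ = 1 - Δλ/λ_C

Given:
- Δλ = 0.9463 pm
- λ_C = h/(m_e·c) ≈ 2.42631024 pm

cos θ = 1 - 0.9463/2.42631024
cos θ = 1 - 0.390016
cos θ = 0.609984

θ = arccos(0.609984)
θ = 52.41°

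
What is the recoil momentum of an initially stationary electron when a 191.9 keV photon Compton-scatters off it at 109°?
1.4064e-22 kg·m/s

The electron is initially at rest, so by conservation of momentum:
p⃗_e = p⃗₀ − p⃗'  (incident photon momentum minus scattered photon momentum)

Photon momentum magnitudes (p = h/λ = E/c):
λ₀ = hc/E₀ = 6.4609 pm → p₀ = h/λ₀ = 1.0256e-22 kg·m/s
Δλ = λ_C(1 − cos 109°) = 3.2162 pm
λ' = 9.6771 pm → p' = h/λ' = 6.8472e-23 kg·m/s

The scattered photon makes angle θ = 109° with the incident direction, so by the law of cosines:
|p⃗_e|² = p₀² + p'² − 2p₀p'cos θ
|p⃗_e|² = (1.0256e-22)² + (6.8472e-23)² − 2·1.0256e-22·6.8472e-23·cos(109°)
|p⃗_e| = 1.4064e-22 kg·m/s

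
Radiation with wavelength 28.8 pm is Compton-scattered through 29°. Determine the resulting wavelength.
29.1042 pm

Using the Compton scattering formula:
λ' = λ + Δλ = λ + λ_C(1 - cos θ)

Given:
- Initial wavelength λ = 28.8 pm
- Scattering angle θ = 29°
- Compton wavelength λ_C ≈ 2.4263 pm

Calculate the shift:
Δλ = 2.4263 × (1 - cos(29°))
Δλ = 2.4263 × 0.1254
Δλ = 0.3042 pm

Final wavelength:
λ' = 28.8 + 0.3042 = 29.1042 pm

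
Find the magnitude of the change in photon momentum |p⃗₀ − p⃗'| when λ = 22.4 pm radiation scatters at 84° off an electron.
3.7886e-23 kg·m/s

Photon momentum magnitude is p = h/λ.

Initial momentum:
p₀ = h/λ = 6.6261e-34/2.2400e-11 = 2.9581e-23 kg·m/s

After scattering:
λ' = λ + Δλ = 22.4 + 2.1727 = 24.5727 pm
p' = h/λ' = 6.6261e-34/2.4573e-11 = 2.6965e-23 kg·m/s

Momentum is a vector; the scattered photon's direction makes angle θ = 84° with the incident direction. The magnitude of the vector change Δp⃗ = p⃗₀ − p⃗' is found from the law of cosines:
|Δp⃗|² = p₀² + p'² − 2p₀p'cos θ
|Δp⃗|² = (2.9581e-23)² + (2.6965e-23)² − 2·2.9581e-23·2.6965e-23·cos(84°)
|Δp⃗| = 3.7886e-23 kg·m/s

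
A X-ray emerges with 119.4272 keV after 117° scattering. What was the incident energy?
180.9001 keV

Convert final energy to wavelength (hc ≈ 1239.842 keV·pm):
λ' = hc/E' = 1239.842 / 119.4272 = 10.3816 pm

Calculate the Compton shift:
Δλ = λ_C(1 - cos(117°))
Δλ = 2.4263 × (1 - cos(117°))
Δλ = 3.5278 pm

Initial wavelength:
λ = λ' - Δλ = 10.3816 - 3.5278 = 6.8537 pm

Initial energy:
E = hc/λ = 1239.842 / 6.8537 = 180.9001 keV

(Intermediate values are shown rounded; full precision is carried through to the final answer.)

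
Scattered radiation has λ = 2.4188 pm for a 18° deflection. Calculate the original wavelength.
2.3000 pm

From λ' = λ + Δλ, we have λ = λ' - Δλ

First calculate the Compton shift:
Δλ = λ_C(1 - cos θ)
Δλ = 2.4263 × (1 - cos(18°))
Δλ = 2.4263 × 0.0489
Δλ = 0.1188 pm

Initial wavelength:
λ = λ' - Δλ
λ = 2.4188 - 0.1188
λ = 2.3000 pm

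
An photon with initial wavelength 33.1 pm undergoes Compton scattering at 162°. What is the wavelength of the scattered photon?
37.8339 pm

Using the Compton scattering formula:
λ' = λ + Δλ = λ + λ_C(1 - cos θ)

Given:
- Initial wavelength λ = 33.1 pm
- Scattering angle θ = 162°
- Compton wavelength λ_C ≈ 2.4263 pm

Calculate the shift:
Δλ = 2.4263 × (1 - cos(162°))
Δλ = 2.4263 × 1.9511
Δλ = 4.7339 pm

Final wavelength:
λ' = 33.1 + 4.7339 = 37.8339 pm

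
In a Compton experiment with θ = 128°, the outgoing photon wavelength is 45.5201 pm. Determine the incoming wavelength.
41.6000 pm

From λ' = λ + Δλ, we have λ = λ' - Δλ

First calculate the Compton shift:
Δλ = λ_C(1 - cos θ)
Δλ = 2.4263 × (1 - cos(128°))
Δλ = 2.4263 × 1.6157
Δλ = 3.9201 pm

Initial wavelength:
λ = λ' - Δλ
λ = 45.5201 - 3.9201
λ = 41.6000 pm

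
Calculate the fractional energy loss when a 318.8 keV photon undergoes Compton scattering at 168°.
0.5524 (or 55.24%)

Calculate initial and final photon energies:

Initial: E₀ = 318.8 keV → λ₀ = 3.8891 pm
Compton shift: Δλ = 4.7996 pm
Final wavelength: λ' = 8.6887 pm
Final energy: E' = 142.6961 keV

Fractional energy loss:
(E₀ - E')/E₀ = (318.8000 - 142.6961)/318.8000
= 176.1039/318.8000
= 0.5524
= 55.24%

(Intermediate values are shown rounded; full precision is carried through to the final answer.)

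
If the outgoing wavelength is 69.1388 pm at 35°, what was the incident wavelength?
68.7000 pm

From λ' = λ + Δλ, we have λ = λ' - Δλ

First calculate the Compton shift:
Δλ = λ_C(1 - cos θ)
Δλ = 2.4263 × (1 - cos(35°))
Δλ = 2.4263 × 0.1808
Δλ = 0.4388 pm

Initial wavelength:
λ = λ' - Δλ
λ = 69.1388 - 0.4388
λ = 68.7000 pm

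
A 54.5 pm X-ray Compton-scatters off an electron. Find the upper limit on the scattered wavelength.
59.3526 pm (at θ = 180°)

The Compton shift is Δλ = λ_C(1 − cos θ).

Since cos θ ranges from −1 to 1, the factor (1 − cos θ) ranges from 0 to 2; the maximum shift occurs at θ = 180° (backscattering):
Δλ_max = 2λ_C = 2 × 2.4263 pm = 4.8526 pm

Maximum scattered wavelength:
λ'_max = λ₀ + Δλ_max = 54.5 + 4.8526 = 59.3526 pm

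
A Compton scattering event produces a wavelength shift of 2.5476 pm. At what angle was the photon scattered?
92.87°

From the Compton formula Δλ = λ_C(1 - cos θ), we can solve for θ:

cos θ = 1 - Δλ/λ_C

Given:
- Δλ = 2.5476 pm
- λ_C = h/(m_e·c) ≈ 2.42631024 pm

cos θ = 1 - 2.5476/2.42631024
cos θ = 1 - 1.049989
cos θ = -0.049989

θ = arccos(-0.049989)
θ = 92.87°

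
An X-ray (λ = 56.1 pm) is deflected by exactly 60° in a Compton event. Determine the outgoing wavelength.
57.3132 pm

Using the Compton formula: λ' = λ + λ_C(1 − cos θ)

For θ = 60°, cos θ = 1/2 (exact) = 0.5000, so:
1 − cos 60° = 1 − (1/2) = 0.5000

Δλ = λ_C × 0.5000 = 2.4263 × 0.5000 = 1.2132 pm

λ' = 56.1 + 1.2132 = 57.3132 pm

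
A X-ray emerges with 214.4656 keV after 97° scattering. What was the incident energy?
405.2999 keV

Convert final energy to wavelength (hc ≈ 1239.842 keV·pm):
λ' = hc/E' = 1239.842 / 214.4656 = 5.7811 pm

Calculate the Compton shift:
Δλ = λ_C(1 - cos(97°))
Δλ = 2.4263 × (1 - cos(97°))
Δλ = 2.7220 pm

Initial wavelength:
λ = λ' - Δλ = 5.7811 - 2.7220 = 3.0591 pm

Initial energy:
E = hc/λ = 1239.842 / 3.0591 = 405.2999 keV

(Intermediate values are shown rounded; full precision is carried through to the final answer.)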